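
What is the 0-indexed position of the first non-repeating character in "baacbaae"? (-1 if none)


Input: baacbaae
Character frequencies:
  'a': 4
  'b': 2
  'c': 1
  'e': 1
Scanning left to right for freq == 1:
  Position 0 ('b'): freq=2, skip
  Position 1 ('a'): freq=4, skip
  Position 2 ('a'): freq=4, skip
  Position 3 ('c'): unique! => answer = 3

3


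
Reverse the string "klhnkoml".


Input: klhnkoml
Reading characters right to left:
  Position 7: 'l'
  Position 6: 'm'
  Position 5: 'o'
  Position 4: 'k'
  Position 3: 'n'
  Position 2: 'h'
  Position 1: 'l'
  Position 0: 'k'
Reversed: lmoknhlk

lmoknhlk


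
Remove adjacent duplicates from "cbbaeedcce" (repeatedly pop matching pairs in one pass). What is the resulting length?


Input: cbbaeedcce
Stack-based adjacent duplicate removal:
  Read 'c': push. Stack: c
  Read 'b': push. Stack: cb
  Read 'b': matches stack top 'b' => pop. Stack: c
  Read 'a': push. Stack: ca
  Read 'e': push. Stack: cae
  Read 'e': matches stack top 'e' => pop. Stack: ca
  Read 'd': push. Stack: cad
  Read 'c': push. Stack: cadc
  Read 'c': matches stack top 'c' => pop. Stack: cad
  Read 'e': push. Stack: cade
Final stack: "cade" (length 4)

4


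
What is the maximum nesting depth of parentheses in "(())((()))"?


Input: "(())((()))"
Tracking depth:
  Position 0 '(': depth becomes 1
  Position 1 '(': depth becomes 2
  Position 2 ')': depth becomes 1
  Position 3 ')': depth becomes 0
  Position 4 '(': depth becomes 1
  Position 5 '(': depth becomes 2
  Position 6 '(': depth becomes 3
  Position 7 ')': depth becomes 2
  Position 8 ')': depth becomes 1
  Position 9 ')': depth becomes 0
Maximum depth reached: 3

3


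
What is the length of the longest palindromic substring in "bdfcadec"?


Input: "bdfcadec"
Checking substrings for palindromes:
  No multi-char palindromic substrings found
Longest palindromic substring: "b" with length 1

1


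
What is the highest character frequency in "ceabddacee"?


Input: ceabddacee
Character counts:
  'a': 2
  'b': 1
  'c': 2
  'd': 2
  'e': 3
Maximum frequency: 3

3


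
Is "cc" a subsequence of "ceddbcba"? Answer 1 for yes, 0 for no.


Check if "cc" is a subsequence of "ceddbcba"
Greedy scan:
  Position 0 ('c'): matches sub[0] = 'c'
  Position 1 ('e'): no match needed
  Position 2 ('d'): no match needed
  Position 3 ('d'): no match needed
  Position 4 ('b'): no match needed
  Position 5 ('c'): matches sub[1] = 'c'
  Position 6 ('b'): no match needed
  Position 7 ('a'): no match needed
All 2 characters matched => is a subsequence

1


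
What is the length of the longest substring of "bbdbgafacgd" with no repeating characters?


Input: "bbdbgafacgd"
Sliding window (track last position of each char):
  Position 0 ('b'): window [0,0] length 1 -- new best
  Position 1 ('b'): repeat (last at 0), move window start to 1
  Position 1 ('b'): window [1,1] length 1
  Position 2 ('d'): window [1,2] length 2 -- new best
  Position 3 ('b'): repeat (last at 1), move window start to 2
  Position 3 ('b'): window [2,3] length 2
  Position 4 ('g'): window [2,4] length 3 -- new best
  Position 5 ('a'): window [2,5] length 4 -- new best
  Position 6 ('f'): window [2,6] length 5 -- new best
  Position 7 ('a'): repeat (last at 5), move window start to 6
  Position 7 ('a'): window [6,7] length 2
  Position 8 ('c'): window [6,8] length 3
  Position 9 ('g'): window [6,9] length 4
  Position 10 ('d'): window [6,10] length 5
Longest substring with no repeats: "dbgaf" with length 5

5


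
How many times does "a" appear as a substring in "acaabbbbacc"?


Searching for "a" in "acaabbbbacc"
Scanning each position:
  Position 0: "a" => MATCH
  Position 1: "c" => no
  Position 2: "a" => MATCH
  Position 3: "a" => MATCH
  Position 4: "b" => no
  Position 5: "b" => no
  Position 6: "b" => no
  Position 7: "b" => no
  Position 8: "a" => MATCH
  Position 9: "c" => no
  Position 10: "c" => no
Total occurrences: 4

4


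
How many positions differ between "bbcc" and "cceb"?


Comparing "bbcc" and "cceb" position by position:
  Position 0: 'b' vs 'c' => DIFFER
  Position 1: 'b' vs 'c' => DIFFER
  Position 2: 'c' vs 'e' => DIFFER
  Position 3: 'c' vs 'b' => DIFFER
Positions that differ: 4

4


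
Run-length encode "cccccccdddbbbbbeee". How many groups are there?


Input: cccccccdddbbbbbeee
Scanning for consecutive runs:
  Group 1: 'c' x 7 (positions 0-6)
  Group 2: 'd' x 3 (positions 7-9)
  Group 3: 'b' x 5 (positions 10-14)
  Group 4: 'e' x 3 (positions 15-17)
Total groups: 4

4


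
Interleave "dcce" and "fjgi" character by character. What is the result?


Interleaving "dcce" and "fjgi":
  Position 0: 'd' from first, 'f' from second => "df"
  Position 1: 'c' from first, 'j' from second => "cj"
  Position 2: 'c' from first, 'g' from second => "cg"
  Position 3: 'e' from first, 'i' from second => "ei"
Result: dfcjcgei

dfcjcgei


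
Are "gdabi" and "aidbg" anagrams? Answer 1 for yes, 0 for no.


Strings: "gdabi", "aidbg"
Sorted first:  abdgi
Sorted second: abdgi
Sorted forms match => anagrams

1


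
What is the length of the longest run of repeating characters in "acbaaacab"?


Input: "acbaaacab"
Scanning for longest run:
  Position 1 ('c'): new char, reset run to 1
  Position 2 ('b'): new char, reset run to 1
  Position 3 ('a'): new char, reset run to 1
  Position 4 ('a'): continues run of 'a', length=2
  Position 5 ('a'): continues run of 'a', length=3
  Position 6 ('c'): new char, reset run to 1
  Position 7 ('a'): new char, reset run to 1
  Position 8 ('b'): new char, reset run to 1
Longest run: 'a' with length 3

3


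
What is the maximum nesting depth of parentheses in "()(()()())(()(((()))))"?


Input: "()(()()())(()(((()))))"
Tracking depth:
  Position 0 '(': depth becomes 1
  Position 1 ')': depth becomes 0
  Position 2 '(': depth becomes 1
  Position 3 '(': depth becomes 2
  Position 4 ')': depth becomes 1
  Position 5 '(': depth becomes 2
  Position 6 ')': depth becomes 1
  Position 7 '(': depth becomes 2
  Position 8 ')': depth becomes 1
  Position 9 ')': depth becomes 0
  Position 10 '(': depth becomes 1
  Position 11 '(': depth becomes 2
  Position 12 ')': depth becomes 1
  Position 13 '(': depth becomes 2
  Position 14 '(': depth becomes 3
  Position 15 '(': depth becomes 4
  Position 16 '(': depth becomes 5
  Position 17 ')': depth becomes 4
  Position 18 ')': depth becomes 3
  Position 19 ')': depth becomes 2
  Position 20 ')': depth becomes 1
  Position 21 ')': depth becomes 0
Maximum depth reached: 5

5


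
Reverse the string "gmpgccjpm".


Input: gmpgccjpm
Reading characters right to left:
  Position 8: 'm'
  Position 7: 'p'
  Position 6: 'j'
  Position 5: 'c'
  Position 4: 'c'
  Position 3: 'g'
  Position 2: 'p'
  Position 1: 'm'
  Position 0: 'g'
Reversed: mpjccgpmg

mpjccgpmg


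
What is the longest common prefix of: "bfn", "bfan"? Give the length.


Words: bfn, bfan
  Position 0: all 'b' => match
  Position 1: all 'f' => match
  Position 2: ('n', 'a') => mismatch, stop
LCP = "bf" (length 2)

2


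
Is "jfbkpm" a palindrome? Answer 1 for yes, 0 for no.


Input: jfbkpm
Reversed: mpkbfj
  Compare pos 0 ('j') with pos 5 ('m'): MISMATCH
  Compare pos 1 ('f') with pos 4 ('p'): MISMATCH
  Compare pos 2 ('b') with pos 3 ('k'): MISMATCH
Result: not a palindrome

0


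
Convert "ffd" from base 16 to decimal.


Input: "ffd" in base 16
Positional expansion:
  Digit 'f' (value 15) x 16^2 = 3840
  Digit 'f' (value 15) x 16^1 = 240
  Digit 'd' (value 13) x 16^0 = 13
Sum = 4093

4093


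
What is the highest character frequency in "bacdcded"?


Input: bacdcded
Character counts:
  'a': 1
  'b': 1
  'c': 2
  'd': 3
  'e': 1
Maximum frequency: 3

3


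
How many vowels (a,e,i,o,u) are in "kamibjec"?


Input: kamibjec
Checking each character:
  'k' at position 0: consonant
  'a' at position 1: vowel (running total: 1)
  'm' at position 2: consonant
  'i' at position 3: vowel (running total: 2)
  'b' at position 4: consonant
  'j' at position 5: consonant
  'e' at position 6: vowel (running total: 3)
  'c' at position 7: consonant
Total vowels: 3

3


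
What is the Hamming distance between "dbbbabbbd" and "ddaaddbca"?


Comparing "dbbbabbbd" and "ddaaddbca" position by position:
  Position 0: 'd' vs 'd' => same
  Position 1: 'b' vs 'd' => differ
  Position 2: 'b' vs 'a' => differ
  Position 3: 'b' vs 'a' => differ
  Position 4: 'a' vs 'd' => differ
  Position 5: 'b' vs 'd' => differ
  Position 6: 'b' vs 'b' => same
  Position 7: 'b' vs 'c' => differ
  Position 8: 'd' vs 'a' => differ
Total differences (Hamming distance): 7

7


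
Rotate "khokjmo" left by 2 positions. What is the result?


Input: "khokjmo", rotate left by 2
First 2 characters: "kh"
Remaining characters: "okjmo"
Concatenate remaining + first: "okjmo" + "kh" = "okjmokh"

okjmokh


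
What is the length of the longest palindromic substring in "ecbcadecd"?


Input: "ecbcadecd"
Checking substrings for palindromes:
  [1:4] "cbc" (len 3) => palindrome
Longest palindromic substring: "cbc" with length 3

3


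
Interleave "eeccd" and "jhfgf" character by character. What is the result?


Interleaving "eeccd" and "jhfgf":
  Position 0: 'e' from first, 'j' from second => "ej"
  Position 1: 'e' from first, 'h' from second => "eh"
  Position 2: 'c' from first, 'f' from second => "cf"
  Position 3: 'c' from first, 'g' from second => "cg"
  Position 4: 'd' from first, 'f' from second => "df"
Result: ejehcfcgdf

ejehcfcgdf


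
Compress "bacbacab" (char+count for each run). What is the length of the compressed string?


Input: bacbacab
Runs:
  'b' x 1 => "b1"
  'a' x 1 => "a1"
  'c' x 1 => "c1"
  'b' x 1 => "b1"
  'a' x 1 => "a1"
  'c' x 1 => "c1"
  'a' x 1 => "a1"
  'b' x 1 => "b1"
Compressed: "b1a1c1b1a1c1a1b1"
Compressed length: 16

16


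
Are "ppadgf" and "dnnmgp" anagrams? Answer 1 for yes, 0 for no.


Strings: "ppadgf", "dnnmgp"
Sorted first:  adfgpp
Sorted second: dgmnnp
Differ at position 0: 'a' vs 'd' => not anagrams

0


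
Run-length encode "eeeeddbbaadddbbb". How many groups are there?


Input: eeeeddbbaadddbbb
Scanning for consecutive runs:
  Group 1: 'e' x 4 (positions 0-3)
  Group 2: 'd' x 2 (positions 4-5)
  Group 3: 'b' x 2 (positions 6-7)
  Group 4: 'a' x 2 (positions 8-9)
  Group 5: 'd' x 3 (positions 10-12)
  Group 6: 'b' x 3 (positions 13-15)
Total groups: 6

6


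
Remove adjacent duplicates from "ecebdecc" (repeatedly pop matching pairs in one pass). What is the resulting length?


Input: ecebdecc
Stack-based adjacent duplicate removal:
  Read 'e': push. Stack: e
  Read 'c': push. Stack: ec
  Read 'e': push. Stack: ece
  Read 'b': push. Stack: eceb
  Read 'd': push. Stack: ecebd
  Read 'e': push. Stack: ecebde
  Read 'c': push. Stack: ecebdec
  Read 'c': matches stack top 'c' => pop. Stack: ecebde
Final stack: "ecebde" (length 6)

6


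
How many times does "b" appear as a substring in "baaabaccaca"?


Searching for "b" in "baaabaccaca"
Scanning each position:
  Position 0: "b" => MATCH
  Position 1: "a" => no
  Position 2: "a" => no
  Position 3: "a" => no
  Position 4: "b" => MATCH
  Position 5: "a" => no
  Position 6: "c" => no
  Position 7: "c" => no
  Position 8: "a" => no
  Position 9: "c" => no
  Position 10: "a" => no
Total occurrences: 2

2


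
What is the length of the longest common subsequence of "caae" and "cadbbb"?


LCS of "caae" and "cadbbb"
DP table:
           c    a    d    b    b    b
      0    0    0    0    0    0    0
  c   0    1    1    1    1    1    1
  a   0    1    2    2    2    2    2
  a   0    1    2    2    2    2    2
  e   0    1    2    2    2    2    2
LCS length = dp[4][6] = 2

2


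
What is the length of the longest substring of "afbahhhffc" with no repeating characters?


Input: "afbahhhffc"
Sliding window (track last position of each char):
  Position 0 ('a'): window [0,0] length 1 -- new best
  Position 1 ('f'): window [0,1] length 2 -- new best
  Position 2 ('b'): window [0,2] length 3 -- new best
  Position 3 ('a'): repeat (last at 0), move window start to 1
  Position 3 ('a'): window [1,3] length 3
  Position 4 ('h'): window [1,4] length 4 -- new best
  Position 5 ('h'): repeat (last at 4), move window start to 5
  Position 5 ('h'): window [5,5] length 1
  Position 6 ('h'): repeat (last at 5), move window start to 6
  Position 6 ('h'): window [6,6] length 1
  Position 7 ('f'): window [6,7] length 2
  Position 8 ('f'): repeat (last at 7), move window start to 8
  Position 8 ('f'): window [8,8] length 1
  Position 9 ('c'): window [8,9] length 2
Longest substring with no repeats: "fbah" with length 4

4


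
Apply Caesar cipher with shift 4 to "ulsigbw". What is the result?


Caesar cipher: shift "ulsigbw" by 4
  'u' (pos 20) + 4 = pos 24 = 'y'
  'l' (pos 11) + 4 = pos 15 = 'p'
  's' (pos 18) + 4 = pos 22 = 'w'
  'i' (pos 8) + 4 = pos 12 = 'm'
  'g' (pos 6) + 4 = pos 10 = 'k'
  'b' (pos 1) + 4 = pos 5 = 'f'
  'w' (pos 22) + 4 = pos 0 = 'a'
Result: ypwmkfa

ypwmkfa


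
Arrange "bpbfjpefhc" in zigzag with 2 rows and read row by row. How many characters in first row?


Zigzag "bpbfjpefhc" into 2 rows:
Placing characters:
  'b' => row 0
  'p' => row 1
  'b' => row 0
  'f' => row 1
  'j' => row 0
  'p' => row 1
  'e' => row 0
  'f' => row 1
  'h' => row 0
  'c' => row 1
Rows:
  Row 0: "bbjeh"
  Row 1: "pfpfc"
First row length: 5

5


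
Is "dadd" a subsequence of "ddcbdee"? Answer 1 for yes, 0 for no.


Check if "dadd" is a subsequence of "ddcbdee"
Greedy scan:
  Position 0 ('d'): matches sub[0] = 'd'
  Position 1 ('d'): no match needed
  Position 2 ('c'): no match needed
  Position 3 ('b'): no match needed
  Position 4 ('d'): no match needed
  Position 5 ('e'): no match needed
  Position 6 ('e'): no match needed
Only matched 1/4 characters => not a subsequence

0


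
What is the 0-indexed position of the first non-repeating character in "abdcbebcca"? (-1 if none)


Input: abdcbebcca
Character frequencies:
  'a': 2
  'b': 3
  'c': 3
  'd': 1
  'e': 1
Scanning left to right for freq == 1:
  Position 0 ('a'): freq=2, skip
  Position 1 ('b'): freq=3, skip
  Position 2 ('d'): unique! => answer = 2

2


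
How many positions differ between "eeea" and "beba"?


Comparing "eeea" and "beba" position by position:
  Position 0: 'e' vs 'b' => DIFFER
  Position 1: 'e' vs 'e' => same
  Position 2: 'e' vs 'b' => DIFFER
  Position 3: 'a' vs 'a' => same
Positions that differ: 2

2


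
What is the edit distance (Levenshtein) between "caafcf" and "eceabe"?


Computing edit distance: "caafcf" -> "eceabe"
DP table:
           e    c    e    a    b    e
      0    1    2    3    4    5    6
  c   1    1    1    2    3    4    5
  a   2    2    2    2    2    3    4
  a   3    3    3    3    2    3    4
  f   4    4    4    4    3    3    4
  c   5    5    4    5    4    4    4
  f   6    6    5    5    5    5    5
Edit distance = dp[6][6] = 5

5


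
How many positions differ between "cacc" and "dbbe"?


Comparing "cacc" and "dbbe" position by position:
  Position 0: 'c' vs 'd' => DIFFER
  Position 1: 'a' vs 'b' => DIFFER
  Position 2: 'c' vs 'b' => DIFFER
  Position 3: 'c' vs 'e' => DIFFER
Positions that differ: 4

4


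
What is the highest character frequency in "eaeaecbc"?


Input: eaeaecbc
Character counts:
  'a': 2
  'b': 1
  'c': 2
  'e': 3
Maximum frequency: 3

3


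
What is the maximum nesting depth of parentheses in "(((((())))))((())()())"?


Input: "(((((())))))((())()())"
Tracking depth:
  Position 0 '(': depth becomes 1
  Position 1 '(': depth becomes 2
  Position 2 '(': depth becomes 3
  Position 3 '(': depth becomes 4
  Position 4 '(': depth becomes 5
  Position 5 '(': depth becomes 6
  Position 6 ')': depth becomes 5
  Position 7 ')': depth becomes 4
  Position 8 ')': depth becomes 3
  Position 9 ')': depth becomes 2
  Position 10 ')': depth becomes 1
  Position 11 ')': depth becomes 0
  Position 12 '(': depth becomes 1
  Position 13 '(': depth becomes 2
  Position 14 '(': depth becomes 3
  Position 15 ')': depth becomes 2
  Position 16 ')': depth becomes 1
  Position 17 '(': depth becomes 2
  Position 18 ')': depth becomes 1
  Position 19 '(': depth becomes 2
  Position 20 ')': depth becomes 1
  Position 21 ')': depth becomes 0
Maximum depth reached: 6

6


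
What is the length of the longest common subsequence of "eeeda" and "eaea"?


LCS of "eeeda" and "eaea"
DP table:
           e    a    e    a
      0    0    0    0    0
  e   0    1    1    1    1
  e   0    1    1    2    2
  e   0    1    1    2    2
  d   0    1    1    2    2
  a   0    1    2    2    3
LCS length = dp[5][4] = 3

3


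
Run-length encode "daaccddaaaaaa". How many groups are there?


Input: daaccddaaaaaa
Scanning for consecutive runs:
  Group 1: 'd' x 1 (positions 0-0)
  Group 2: 'a' x 2 (positions 1-2)
  Group 3: 'c' x 2 (positions 3-4)
  Group 4: 'd' x 2 (positions 5-6)
  Group 5: 'a' x 6 (positions 7-12)
Total groups: 5

5


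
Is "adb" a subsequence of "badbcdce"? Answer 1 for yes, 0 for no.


Check if "adb" is a subsequence of "badbcdce"
Greedy scan:
  Position 0 ('b'): no match needed
  Position 1 ('a'): matches sub[0] = 'a'
  Position 2 ('d'): matches sub[1] = 'd'
  Position 3 ('b'): matches sub[2] = 'b'
  Position 4 ('c'): no match needed
  Position 5 ('d'): no match needed
  Position 6 ('c'): no match needed
  Position 7 ('e'): no match needed
All 3 characters matched => is a subsequence

1


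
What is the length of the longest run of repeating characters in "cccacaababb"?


Input: "cccacaababb"
Scanning for longest run:
  Position 1 ('c'): continues run of 'c', length=2
  Position 2 ('c'): continues run of 'c', length=3
  Position 3 ('a'): new char, reset run to 1
  Position 4 ('c'): new char, reset run to 1
  Position 5 ('a'): new char, reset run to 1
  Position 6 ('a'): continues run of 'a', length=2
  Position 7 ('b'): new char, reset run to 1
  Position 8 ('a'): new char, reset run to 1
  Position 9 ('b'): new char, reset run to 1
  Position 10 ('b'): continues run of 'b', length=2
Longest run: 'c' with length 3

3


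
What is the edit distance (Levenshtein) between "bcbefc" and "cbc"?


Computing edit distance: "bcbefc" -> "cbc"
DP table:
           c    b    c
      0    1    2    3
  b   1    1    1    2
  c   2    1    2    1
  b   3    2    1    2
  e   4    3    2    2
  f   5    4    3    3
  c   6    5    4    3
Edit distance = dp[6][3] = 3

3


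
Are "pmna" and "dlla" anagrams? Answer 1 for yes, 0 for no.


Strings: "pmna", "dlla"
Sorted first:  amnp
Sorted second: adll
Differ at position 1: 'm' vs 'd' => not anagrams

0


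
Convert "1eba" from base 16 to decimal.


Input: "1eba" in base 16
Positional expansion:
  Digit '1' (value 1) x 16^3 = 4096
  Digit 'e' (value 14) x 16^2 = 3584
  Digit 'b' (value 11) x 16^1 = 176
  Digit 'a' (value 10) x 16^0 = 10
Sum = 7866

7866


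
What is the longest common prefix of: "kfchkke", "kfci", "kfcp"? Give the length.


Words: kfchkke, kfci, kfcp
  Position 0: all 'k' => match
  Position 1: all 'f' => match
  Position 2: all 'c' => match
  Position 3: ('h', 'i', 'p') => mismatch, stop
LCP = "kfc" (length 3)

3


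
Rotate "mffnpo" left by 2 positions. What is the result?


Input: "mffnpo", rotate left by 2
First 2 characters: "mf"
Remaining characters: "fnpo"
Concatenate remaining + first: "fnpo" + "mf" = "fnpomf"

fnpomf


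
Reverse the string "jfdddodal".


Input: jfdddodal
Reading characters right to left:
  Position 8: 'l'
  Position 7: 'a'
  Position 6: 'd'
  Position 5: 'o'
  Position 4: 'd'
  Position 3: 'd'
  Position 2: 'd'
  Position 1: 'f'
  Position 0: 'j'
Reversed: ladodddfj

ladodddfj


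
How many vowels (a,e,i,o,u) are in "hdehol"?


Input: hdehol
Checking each character:
  'h' at position 0: consonant
  'd' at position 1: consonant
  'e' at position 2: vowel (running total: 1)
  'h' at position 3: consonant
  'o' at position 4: vowel (running total: 2)
  'l' at position 5: consonant
Total vowels: 2

2


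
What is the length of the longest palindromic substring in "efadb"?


Input: "efadb"
Checking substrings for palindromes:
  No multi-char palindromic substrings found
Longest palindromic substring: "e" with length 1

1


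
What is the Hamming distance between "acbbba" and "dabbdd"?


Comparing "acbbba" and "dabbdd" position by position:
  Position 0: 'a' vs 'd' => differ
  Position 1: 'c' vs 'a' => differ
  Position 2: 'b' vs 'b' => same
  Position 3: 'b' vs 'b' => same
  Position 4: 'b' vs 'd' => differ
  Position 5: 'a' vs 'd' => differ
Total differences (Hamming distance): 4

4


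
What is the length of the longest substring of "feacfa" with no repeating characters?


Input: "feacfa"
Sliding window (track last position of each char):
  Position 0 ('f'): window [0,0] length 1 -- new best
  Position 1 ('e'): window [0,1] length 2 -- new best
  Position 2 ('a'): window [0,2] length 3 -- new best
  Position 3 ('c'): window [0,3] length 4 -- new best
  Position 4 ('f'): repeat (last at 0), move window start to 1
  Position 4 ('f'): window [1,4] length 4
  Position 5 ('a'): repeat (last at 2), move window start to 3
  Position 5 ('a'): window [3,5] length 3
Longest substring with no repeats: "feac" with length 4

4


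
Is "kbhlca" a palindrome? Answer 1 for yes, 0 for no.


Input: kbhlca
Reversed: aclhbk
  Compare pos 0 ('k') with pos 5 ('a'): MISMATCH
  Compare pos 1 ('b') with pos 4 ('c'): MISMATCH
  Compare pos 2 ('h') with pos 3 ('l'): MISMATCH
Result: not a palindrome

0


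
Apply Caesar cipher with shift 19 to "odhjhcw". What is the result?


Caesar cipher: shift "odhjhcw" by 19
  'o' (pos 14) + 19 = pos 7 = 'h'
  'd' (pos 3) + 19 = pos 22 = 'w'
  'h' (pos 7) + 19 = pos 0 = 'a'
  'j' (pos 9) + 19 = pos 2 = 'c'
  'h' (pos 7) + 19 = pos 0 = 'a'
  'c' (pos 2) + 19 = pos 21 = 'v'
  'w' (pos 22) + 19 = pos 15 = 'p'
Result: hwacavp

hwacavp


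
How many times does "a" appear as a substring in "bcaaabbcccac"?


Searching for "a" in "bcaaabbcccac"
Scanning each position:
  Position 0: "b" => no
  Position 1: "c" => no
  Position 2: "a" => MATCH
  Position 3: "a" => MATCH
  Position 4: "a" => MATCH
  Position 5: "b" => no
  Position 6: "b" => no
  Position 7: "c" => no
  Position 8: "c" => no
  Position 9: "c" => no
  Position 10: "a" => MATCH
  Position 11: "c" => no
Total occurrences: 4

4


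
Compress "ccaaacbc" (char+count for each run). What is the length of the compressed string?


Input: ccaaacbc
Runs:
  'c' x 2 => "c2"
  'a' x 3 => "a3"
  'c' x 1 => "c1"
  'b' x 1 => "b1"
  'c' x 1 => "c1"
Compressed: "c2a3c1b1c1"
Compressed length: 10

10


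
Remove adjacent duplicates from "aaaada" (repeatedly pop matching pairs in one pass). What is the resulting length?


Input: aaaada
Stack-based adjacent duplicate removal:
  Read 'a': push. Stack: a
  Read 'a': matches stack top 'a' => pop. Stack: (empty)
  Read 'a': push. Stack: a
  Read 'a': matches stack top 'a' => pop. Stack: (empty)
  Read 'd': push. Stack: d
  Read 'a': push. Stack: da
Final stack: "da" (length 2)

2


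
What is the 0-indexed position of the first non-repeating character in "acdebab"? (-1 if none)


Input: acdebab
Character frequencies:
  'a': 2
  'b': 2
  'c': 1
  'd': 1
  'e': 1
Scanning left to right for freq == 1:
  Position 0 ('a'): freq=2, skip
  Position 1 ('c'): unique! => answer = 1

1


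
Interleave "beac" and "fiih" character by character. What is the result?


Interleaving "beac" and "fiih":
  Position 0: 'b' from first, 'f' from second => "bf"
  Position 1: 'e' from first, 'i' from second => "ei"
  Position 2: 'a' from first, 'i' from second => "ai"
  Position 3: 'c' from first, 'h' from second => "ch"
Result: bfeiaich

bfeiaich


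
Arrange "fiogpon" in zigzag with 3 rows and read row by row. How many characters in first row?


Zigzag "fiogpon" into 3 rows:
Placing characters:
  'f' => row 0
  'i' => row 1
  'o' => row 2
  'g' => row 1
  'p' => row 0
  'o' => row 1
  'n' => row 2
Rows:
  Row 0: "fp"
  Row 1: "igo"
  Row 2: "on"
First row length: 2

2


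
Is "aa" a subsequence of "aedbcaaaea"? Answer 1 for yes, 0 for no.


Check if "aa" is a subsequence of "aedbcaaaea"
Greedy scan:
  Position 0 ('a'): matches sub[0] = 'a'
  Position 1 ('e'): no match needed
  Position 2 ('d'): no match needed
  Position 3 ('b'): no match needed
  Position 4 ('c'): no match needed
  Position 5 ('a'): matches sub[1] = 'a'
  Position 6 ('a'): no match needed
  Position 7 ('a'): no match needed
  Position 8 ('e'): no match needed
  Position 9 ('a'): no match needed
All 2 characters matched => is a subsequence

1


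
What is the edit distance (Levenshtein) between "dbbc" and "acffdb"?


Computing edit distance: "dbbc" -> "acffdb"
DP table:
           a    c    f    f    d    b
      0    1    2    3    4    5    6
  d   1    1    2    3    4    4    5
  b   2    2    2    3    4    5    4
  b   3    3    3    3    4    5    5
  c   4    4    3    4    4    5    6
Edit distance = dp[4][6] = 6

6


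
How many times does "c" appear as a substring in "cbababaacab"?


Searching for "c" in "cbababaacab"
Scanning each position:
  Position 0: "c" => MATCH
  Position 1: "b" => no
  Position 2: "a" => no
  Position 3: "b" => no
  Position 4: "a" => no
  Position 5: "b" => no
  Position 6: "a" => no
  Position 7: "a" => no
  Position 8: "c" => MATCH
  Position 9: "a" => no
  Position 10: "b" => no
Total occurrences: 2

2


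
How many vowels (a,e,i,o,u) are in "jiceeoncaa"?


Input: jiceeoncaa
Checking each character:
  'j' at position 0: consonant
  'i' at position 1: vowel (running total: 1)
  'c' at position 2: consonant
  'e' at position 3: vowel (running total: 2)
  'e' at position 4: vowel (running total: 3)
  'o' at position 5: vowel (running total: 4)
  'n' at position 6: consonant
  'c' at position 7: consonant
  'a' at position 8: vowel (running total: 5)
  'a' at position 9: vowel (running total: 6)
Total vowels: 6

6


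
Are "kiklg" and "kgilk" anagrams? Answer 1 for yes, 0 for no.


Strings: "kiklg", "kgilk"
Sorted first:  gikkl
Sorted second: gikkl
Sorted forms match => anagrams

1


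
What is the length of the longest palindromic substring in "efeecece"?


Input: "efeecece"
Checking substrings for palindromes:
  [3:8] "ecece" (len 5) => palindrome
  [0:3] "efe" (len 3) => palindrome
  [3:6] "ece" (len 3) => palindrome
  [4:7] "cec" (len 3) => palindrome
  [5:8] "ece" (len 3) => palindrome
  [2:4] "ee" (len 2) => palindrome
Longest palindromic substring: "ecece" with length 5

5


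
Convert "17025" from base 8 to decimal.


Input: "17025" in base 8
Positional expansion:
  Digit '1' (value 1) x 8^4 = 4096
  Digit '7' (value 7) x 8^3 = 3584
  Digit '0' (value 0) x 8^2 = 0
  Digit '2' (value 2) x 8^1 = 16
  Digit '5' (value 5) x 8^0 = 5
Sum = 7701

7701


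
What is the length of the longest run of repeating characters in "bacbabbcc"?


Input: "bacbabbcc"
Scanning for longest run:
  Position 1 ('a'): new char, reset run to 1
  Position 2 ('c'): new char, reset run to 1
  Position 3 ('b'): new char, reset run to 1
  Position 4 ('a'): new char, reset run to 1
  Position 5 ('b'): new char, reset run to 1
  Position 6 ('b'): continues run of 'b', length=2
  Position 7 ('c'): new char, reset run to 1
  Position 8 ('c'): continues run of 'c', length=2
Longest run: 'b' with length 2

2


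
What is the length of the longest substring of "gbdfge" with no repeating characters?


Input: "gbdfge"
Sliding window (track last position of each char):
  Position 0 ('g'): window [0,0] length 1 -- new best
  Position 1 ('b'): window [0,1] length 2 -- new best
  Position 2 ('d'): window [0,2] length 3 -- new best
  Position 3 ('f'): window [0,3] length 4 -- new best
  Position 4 ('g'): repeat (last at 0), move window start to 1
  Position 4 ('g'): window [1,4] length 4
  Position 5 ('e'): window [1,5] length 5 -- new best
Longest substring with no repeats: "bdfge" with length 5

5


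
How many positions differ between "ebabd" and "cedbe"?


Comparing "ebabd" and "cedbe" position by position:
  Position 0: 'e' vs 'c' => DIFFER
  Position 1: 'b' vs 'e' => DIFFER
  Position 2: 'a' vs 'd' => DIFFER
  Position 3: 'b' vs 'b' => same
  Position 4: 'd' vs 'e' => DIFFER
Positions that differ: 4

4


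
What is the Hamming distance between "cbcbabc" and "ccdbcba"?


Comparing "cbcbabc" and "ccdbcba" position by position:
  Position 0: 'c' vs 'c' => same
  Position 1: 'b' vs 'c' => differ
  Position 2: 'c' vs 'd' => differ
  Position 3: 'b' vs 'b' => same
  Position 4: 'a' vs 'c' => differ
  Position 5: 'b' vs 'b' => same
  Position 6: 'c' vs 'a' => differ
Total differences (Hamming distance): 4

4


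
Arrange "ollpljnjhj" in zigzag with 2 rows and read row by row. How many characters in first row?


Zigzag "ollpljnjhj" into 2 rows:
Placing characters:
  'o' => row 0
  'l' => row 1
  'l' => row 0
  'p' => row 1
  'l' => row 0
  'j' => row 1
  'n' => row 0
  'j' => row 1
  'h' => row 0
  'j' => row 1
Rows:
  Row 0: "ollnh"
  Row 1: "lpjjj"
First row length: 5

5


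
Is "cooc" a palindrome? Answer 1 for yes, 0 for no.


Input: cooc
Reversed: cooc
  Compare pos 0 ('c') with pos 3 ('c'): match
  Compare pos 1 ('o') with pos 2 ('o'): match
Result: palindrome

1


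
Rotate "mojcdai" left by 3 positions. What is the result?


Input: "mojcdai", rotate left by 3
First 3 characters: "moj"
Remaining characters: "cdai"
Concatenate remaining + first: "cdai" + "moj" = "cdaimoj"

cdaimoj


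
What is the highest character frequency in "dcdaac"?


Input: dcdaac
Character counts:
  'a': 2
  'c': 2
  'd': 2
Maximum frequency: 2

2


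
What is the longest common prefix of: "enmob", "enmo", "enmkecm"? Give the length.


Words: enmob, enmo, enmkecm
  Position 0: all 'e' => match
  Position 1: all 'n' => match
  Position 2: all 'm' => match
  Position 3: ('o', 'o', 'k') => mismatch, stop
LCP = "enm" (length 3)

3


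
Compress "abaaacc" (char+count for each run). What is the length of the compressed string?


Input: abaaacc
Runs:
  'a' x 1 => "a1"
  'b' x 1 => "b1"
  'a' x 3 => "a3"
  'c' x 2 => "c2"
Compressed: "a1b1a3c2"
Compressed length: 8

8


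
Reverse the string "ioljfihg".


Input: ioljfihg
Reading characters right to left:
  Position 7: 'g'
  Position 6: 'h'
  Position 5: 'i'
  Position 4: 'f'
  Position 3: 'j'
  Position 2: 'l'
  Position 1: 'o'
  Position 0: 'i'
Reversed: ghifjloi

ghifjloi


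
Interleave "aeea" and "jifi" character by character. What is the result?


Interleaving "aeea" and "jifi":
  Position 0: 'a' from first, 'j' from second => "aj"
  Position 1: 'e' from first, 'i' from second => "ei"
  Position 2: 'e' from first, 'f' from second => "ef"
  Position 3: 'a' from first, 'i' from second => "ai"
Result: ajeiefai

ajeiefai


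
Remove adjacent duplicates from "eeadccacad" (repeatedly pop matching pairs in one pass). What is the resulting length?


Input: eeadccacad
Stack-based adjacent duplicate removal:
  Read 'e': push. Stack: e
  Read 'e': matches stack top 'e' => pop. Stack: (empty)
  Read 'a': push. Stack: a
  Read 'd': push. Stack: ad
  Read 'c': push. Stack: adc
  Read 'c': matches stack top 'c' => pop. Stack: ad
  Read 'a': push. Stack: ada
  Read 'c': push. Stack: adac
  Read 'a': push. Stack: adaca
  Read 'd': push. Stack: adacad
Final stack: "adacad" (length 6)

6


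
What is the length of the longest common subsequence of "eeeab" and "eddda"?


LCS of "eeeab" and "eddda"
DP table:
           e    d    d    d    a
      0    0    0    0    0    0
  e   0    1    1    1    1    1
  e   0    1    1    1    1    1
  e   0    1    1    1    1    1
  a   0    1    1    1    1    2
  b   0    1    1    1    1    2
LCS length = dp[5][5] = 2

2


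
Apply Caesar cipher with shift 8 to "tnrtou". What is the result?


Caesar cipher: shift "tnrtou" by 8
  't' (pos 19) + 8 = pos 1 = 'b'
  'n' (pos 13) + 8 = pos 21 = 'v'
  'r' (pos 17) + 8 = pos 25 = 'z'
  't' (pos 19) + 8 = pos 1 = 'b'
  'o' (pos 14) + 8 = pos 22 = 'w'
  'u' (pos 20) + 8 = pos 2 = 'c'
Result: bvzbwc

bvzbwc


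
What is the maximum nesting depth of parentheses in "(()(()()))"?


Input: "(()(()()))"
Tracking depth:
  Position 0 '(': depth becomes 1
  Position 1 '(': depth becomes 2
  Position 2 ')': depth becomes 1
  Position 3 '(': depth becomes 2
  Position 4 '(': depth becomes 3
  Position 5 ')': depth becomes 2
  Position 6 '(': depth becomes 3
  Position 7 ')': depth becomes 2
  Position 8 ')': depth becomes 1
  Position 9 ')': depth becomes 0
Maximum depth reached: 3

3


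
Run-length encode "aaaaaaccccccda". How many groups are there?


Input: aaaaaaccccccda
Scanning for consecutive runs:
  Group 1: 'a' x 6 (positions 0-5)
  Group 2: 'c' x 6 (positions 6-11)
  Group 3: 'd' x 1 (positions 12-12)
  Group 4: 'a' x 1 (positions 13-13)
Total groups: 4

4


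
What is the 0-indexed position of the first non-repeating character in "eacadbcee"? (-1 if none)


Input: eacadbcee
Character frequencies:
  'a': 2
  'b': 1
  'c': 2
  'd': 1
  'e': 3
Scanning left to right for freq == 1:
  Position 0 ('e'): freq=3, skip
  Position 1 ('a'): freq=2, skip
  Position 2 ('c'): freq=2, skip
  Position 3 ('a'): freq=2, skip
  Position 4 ('d'): unique! => answer = 4

4


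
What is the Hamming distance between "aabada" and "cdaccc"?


Comparing "aabada" and "cdaccc" position by position:
  Position 0: 'a' vs 'c' => differ
  Position 1: 'a' vs 'd' => differ
  Position 2: 'b' vs 'a' => differ
  Position 3: 'a' vs 'c' => differ
  Position 4: 'd' vs 'c' => differ
  Position 5: 'a' vs 'c' => differ
Total differences (Hamming distance): 6

6


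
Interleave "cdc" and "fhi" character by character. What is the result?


Interleaving "cdc" and "fhi":
  Position 0: 'c' from first, 'f' from second => "cf"
  Position 1: 'd' from first, 'h' from second => "dh"
  Position 2: 'c' from first, 'i' from second => "ci"
Result: cfdhci

cfdhci


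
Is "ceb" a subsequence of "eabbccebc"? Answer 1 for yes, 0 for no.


Check if "ceb" is a subsequence of "eabbccebc"
Greedy scan:
  Position 0 ('e'): no match needed
  Position 1 ('a'): no match needed
  Position 2 ('b'): no match needed
  Position 3 ('b'): no match needed
  Position 4 ('c'): matches sub[0] = 'c'
  Position 5 ('c'): no match needed
  Position 6 ('e'): matches sub[1] = 'e'
  Position 7 ('b'): matches sub[2] = 'b'
  Position 8 ('c'): no match needed
All 3 characters matched => is a subsequence

1


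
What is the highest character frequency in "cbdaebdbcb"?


Input: cbdaebdbcb
Character counts:
  'a': 1
  'b': 4
  'c': 2
  'd': 2
  'e': 1
Maximum frequency: 4

4


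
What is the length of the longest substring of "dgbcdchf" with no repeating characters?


Input: "dgbcdchf"
Sliding window (track last position of each char):
  Position 0 ('d'): window [0,0] length 1 -- new best
  Position 1 ('g'): window [0,1] length 2 -- new best
  Position 2 ('b'): window [0,2] length 3 -- new best
  Position 3 ('c'): window [0,3] length 4 -- new best
  Position 4 ('d'): repeat (last at 0), move window start to 1
  Position 4 ('d'): window [1,4] length 4
  Position 5 ('c'): repeat (last at 3), move window start to 4
  Position 5 ('c'): window [4,5] length 2
  Position 6 ('h'): window [4,6] length 3
  Position 7 ('f'): window [4,7] length 4
Longest substring with no repeats: "dgbc" with length 4

4


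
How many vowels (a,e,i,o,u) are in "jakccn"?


Input: jakccn
Checking each character:
  'j' at position 0: consonant
  'a' at position 1: vowel (running total: 1)
  'k' at position 2: consonant
  'c' at position 3: consonant
  'c' at position 4: consonant
  'n' at position 5: consonant
Total vowels: 1

1


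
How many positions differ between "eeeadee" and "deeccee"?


Comparing "eeeadee" and "deeccee" position by position:
  Position 0: 'e' vs 'd' => DIFFER
  Position 1: 'e' vs 'e' => same
  Position 2: 'e' vs 'e' => same
  Position 3: 'a' vs 'c' => DIFFER
  Position 4: 'd' vs 'c' => DIFFER
  Position 5: 'e' vs 'e' => same
  Position 6: 'e' vs 'e' => same
Positions that differ: 3

3


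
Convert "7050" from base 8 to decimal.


Input: "7050" in base 8
Positional expansion:
  Digit '7' (value 7) x 8^3 = 3584
  Digit '0' (value 0) x 8^2 = 0
  Digit '5' (value 5) x 8^1 = 40
  Digit '0' (value 0) x 8^0 = 0
Sum = 3624

3624


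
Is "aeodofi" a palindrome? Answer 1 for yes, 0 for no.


Input: aeodofi
Reversed: ifodoea
  Compare pos 0 ('a') with pos 6 ('i'): MISMATCH
  Compare pos 1 ('e') with pos 5 ('f'): MISMATCH
  Compare pos 2 ('o') with pos 4 ('o'): match
Result: not a palindrome

0


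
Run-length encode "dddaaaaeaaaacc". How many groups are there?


Input: dddaaaaeaaaacc
Scanning for consecutive runs:
  Group 1: 'd' x 3 (positions 0-2)
  Group 2: 'a' x 4 (positions 3-6)
  Group 3: 'e' x 1 (positions 7-7)
  Group 4: 'a' x 4 (positions 8-11)
  Group 5: 'c' x 2 (positions 12-13)
Total groups: 5

5


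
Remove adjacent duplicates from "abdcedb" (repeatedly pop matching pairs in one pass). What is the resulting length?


Input: abdcedb
Stack-based adjacent duplicate removal:
  Read 'a': push. Stack: a
  Read 'b': push. Stack: ab
  Read 'd': push. Stack: abd
  Read 'c': push. Stack: abdc
  Read 'e': push. Stack: abdce
  Read 'd': push. Stack: abdced
  Read 'b': push. Stack: abdcedb
Final stack: "abdcedb" (length 7)

7


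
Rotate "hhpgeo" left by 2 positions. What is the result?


Input: "hhpgeo", rotate left by 2
First 2 characters: "hh"
Remaining characters: "pgeo"
Concatenate remaining + first: "pgeo" + "hh" = "pgeohh"

pgeohh


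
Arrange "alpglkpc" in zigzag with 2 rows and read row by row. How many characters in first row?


Zigzag "alpglkpc" into 2 rows:
Placing characters:
  'a' => row 0
  'l' => row 1
  'p' => row 0
  'g' => row 1
  'l' => row 0
  'k' => row 1
  'p' => row 0
  'c' => row 1
Rows:
  Row 0: "aplp"
  Row 1: "lgkc"
First row length: 4

4


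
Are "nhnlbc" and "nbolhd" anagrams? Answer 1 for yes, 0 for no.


Strings: "nhnlbc", "nbolhd"
Sorted first:  bchlnn
Sorted second: bdhlno
Differ at position 1: 'c' vs 'd' => not anagrams

0


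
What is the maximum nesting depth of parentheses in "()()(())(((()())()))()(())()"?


Input: "()()(())(((()())()))()(())()"
Tracking depth:
  Position 0 '(': depth becomes 1
  Position 1 ')': depth becomes 0
  Position 2 '(': depth becomes 1
  Position 3 ')': depth becomes 0
  Position 4 '(': depth becomes 1
  Position 5 '(': depth becomes 2
  Position 6 ')': depth becomes 1
  Position 7 ')': depth becomes 0
  Position 8 '(': depth becomes 1
  Position 9 '(': depth becomes 2
  Position 10 '(': depth becomes 3
  Position 11 '(': depth becomes 4
  Position 12 ')': depth becomes 3
  Position 13 '(': depth becomes 4
  Position 14 ')': depth becomes 3
  Position 15 ')': depth becomes 2
  Position 16 '(': depth becomes 3
  Position 17 ')': depth becomes 2
  Position 18 ')': depth becomes 1
  Position 19 ')': depth becomes 0
  Position 20 '(': depth becomes 1
  Position 21 ')': depth becomes 0
  Position 22 '(': depth becomes 1
  Position 23 '(': depth becomes 2
  Position 24 ')': depth becomes 1
  Position 25 ')': depth becomes 0
  Position 26 '(': depth becomes 1
  Position 27 ')': depth becomes 0
Maximum depth reached: 4

4


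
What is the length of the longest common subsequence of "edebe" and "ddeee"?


LCS of "edebe" and "ddeee"
DP table:
           d    d    e    e    e
      0    0    0    0    0    0
  e   0    0    0    1    1    1
  d   0    1    1    1    1    1
  e   0    1    1    2    2    2
  b   0    1    1    2    2    2
  e   0    1    1    2    3    3
LCS length = dp[5][5] = 3

3


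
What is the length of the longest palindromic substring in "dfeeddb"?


Input: "dfeeddb"
Checking substrings for palindromes:
  [2:4] "ee" (len 2) => palindrome
  [4:6] "dd" (len 2) => palindrome
Longest palindromic substring: "ee" with length 2

2


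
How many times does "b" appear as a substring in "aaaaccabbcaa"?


Searching for "b" in "aaaaccabbcaa"
Scanning each position:
  Position 0: "a" => no
  Position 1: "a" => no
  Position 2: "a" => no
  Position 3: "a" => no
  Position 4: "c" => no
  Position 5: "c" => no
  Position 6: "a" => no
  Position 7: "b" => MATCH
  Position 8: "b" => MATCH
  Position 9: "c" => no
  Position 10: "a" => no
  Position 11: "a" => no
Total occurrences: 2

2
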